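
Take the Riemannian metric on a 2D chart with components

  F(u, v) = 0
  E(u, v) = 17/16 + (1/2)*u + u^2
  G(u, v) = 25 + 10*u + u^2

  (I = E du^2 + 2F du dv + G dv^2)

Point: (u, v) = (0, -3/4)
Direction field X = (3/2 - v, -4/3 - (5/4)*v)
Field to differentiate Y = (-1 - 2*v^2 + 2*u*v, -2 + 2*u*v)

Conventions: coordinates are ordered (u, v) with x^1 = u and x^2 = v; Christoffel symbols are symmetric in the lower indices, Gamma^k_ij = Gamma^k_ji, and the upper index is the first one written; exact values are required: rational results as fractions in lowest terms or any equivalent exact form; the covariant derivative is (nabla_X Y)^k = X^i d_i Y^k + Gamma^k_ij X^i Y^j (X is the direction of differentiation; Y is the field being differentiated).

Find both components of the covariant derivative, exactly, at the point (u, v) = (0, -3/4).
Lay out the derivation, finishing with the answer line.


E = 17/16, F = 0, G = 25 at the point
E_u = 1/2, E_v = 0, F_u = 0, F_v = 0, G_u = 10, G_v = 0
EG - F^2 = 425/16;  g^inv = (16/425) * [[25, 0], [0, 17/16]]
first-kind symbols [ij,l] = (1/2)(d_i g_jl + d_j g_il - d_l g_ij): [uu,u] = E_u/2 = 1/4, [uu,v] = F_u - E_v/2 = 0, [uv,u] = E_v/2 = 0, [uv,v] = G_u/2 = 5, [vv,u] = F_v - G_u/2 = -5, [vv,v] = G_v/2 = 0
Gamma^u_ij = (G*[ij,u] - F*[ij,v])/(EG - F^2), Gamma^v_ij = (E*[ij,v] - F*[ij,u])/(EG - F^2)
Gamma_uuu = 4/17, Gamma_uuv = 0, Gamma_uvv = -80/17, Gamma_vuu = 0, Gamma_vuv = 1/5, Gamma_vvv = 0
X = (9/4, -19/48), Y = (-17/8, -2) at the point

Answer: (nabla_X Y)^u = -7681/816, (nabla_X Y)^v = -1577/384


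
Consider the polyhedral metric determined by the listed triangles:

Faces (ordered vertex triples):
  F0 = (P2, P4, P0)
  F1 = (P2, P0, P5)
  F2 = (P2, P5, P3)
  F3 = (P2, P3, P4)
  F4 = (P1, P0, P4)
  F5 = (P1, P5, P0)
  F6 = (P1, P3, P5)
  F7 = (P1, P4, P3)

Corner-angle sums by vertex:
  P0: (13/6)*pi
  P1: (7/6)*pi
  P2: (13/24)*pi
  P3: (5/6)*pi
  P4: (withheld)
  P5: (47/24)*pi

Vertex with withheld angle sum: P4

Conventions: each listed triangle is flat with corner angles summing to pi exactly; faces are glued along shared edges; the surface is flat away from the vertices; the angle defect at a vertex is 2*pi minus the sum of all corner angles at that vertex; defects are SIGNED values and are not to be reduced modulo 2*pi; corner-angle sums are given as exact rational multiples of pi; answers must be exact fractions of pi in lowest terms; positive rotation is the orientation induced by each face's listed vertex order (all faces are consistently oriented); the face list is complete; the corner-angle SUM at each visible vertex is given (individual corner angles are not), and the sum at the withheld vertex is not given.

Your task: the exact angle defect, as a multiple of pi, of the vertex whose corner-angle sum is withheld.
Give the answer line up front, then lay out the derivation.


Answer: defect(P4) = (2/3)*pi

V = 6, E = 12, F = 8; chi = V - E + F = 2
Gauss-Bonnet: total defect = 2*pi*chi = 4*pi; visible defects sum to (10/3)*pi


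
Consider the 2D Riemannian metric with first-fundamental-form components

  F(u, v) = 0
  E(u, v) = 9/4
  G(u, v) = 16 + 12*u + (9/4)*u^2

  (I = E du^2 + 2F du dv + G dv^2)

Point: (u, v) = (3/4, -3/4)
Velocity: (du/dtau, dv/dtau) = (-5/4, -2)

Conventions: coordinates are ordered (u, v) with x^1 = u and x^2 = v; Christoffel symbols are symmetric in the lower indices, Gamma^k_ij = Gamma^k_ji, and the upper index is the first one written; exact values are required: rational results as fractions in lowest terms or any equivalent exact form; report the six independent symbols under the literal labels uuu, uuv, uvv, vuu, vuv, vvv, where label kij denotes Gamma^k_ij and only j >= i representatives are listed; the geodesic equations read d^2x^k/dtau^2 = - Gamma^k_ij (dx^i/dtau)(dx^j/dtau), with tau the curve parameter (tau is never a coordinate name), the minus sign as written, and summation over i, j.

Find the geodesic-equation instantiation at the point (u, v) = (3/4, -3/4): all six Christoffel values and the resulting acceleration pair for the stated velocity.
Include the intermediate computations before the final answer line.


E = 9/4, F = 0, G = 1681/64 at the point
E_u = 0, E_v = 0, F_u = 0, F_v = 0, G_u = 123/8, G_v = 0
EG - F^2 = 15129/256;  g^inv = (256/15129) * [[1681/64, 0], [0, 9/4]]
first-kind symbols [ij,l] = (1/2)(d_i g_jl + d_j g_il - d_l g_ij): [uu,u] = E_u/2 = 0, [uu,v] = F_u - E_v/2 = 0, [uv,u] = E_v/2 = 0, [uv,v] = G_u/2 = 123/16, [vv,u] = F_v - G_u/2 = -123/16, [vv,v] = G_v/2 = 0
Gamma^u_ij = (G*[ij,u] - F*[ij,v])/(EG - F^2), Gamma^v_ij = (E*[ij,v] - F*[ij,u])/(EG - F^2)
Gamma_uuu = 0, Gamma_uuv = 0, Gamma_uvv = -41/12, Gamma_vuu = 0, Gamma_vuv = 12/41, Gamma_vvv = 0
d^2u/dtau^2 = -(Gamma_uuu*(-5/4)^2 + 2*Gamma_uuv*(-5/4)*(-2) + Gamma_uvv*(-2)^2) = 41/3
d^2v/dtau^2 = -(Gamma_vuu*(-5/4)^2 + 2*Gamma_vuv*(-5/4)*(-2) + Gamma_vvv*(-2)^2) = -60/41

Answer: Gamma_uuu = 0, Gamma_uuv = 0, Gamma_uvv = -41/12, Gamma_vuu = 0, Gamma_vuv = 12/41, Gamma_vvv = 0; accelerations (d^2u/dtau^2, d^2v/dtau^2) = (41/3, -60/41)


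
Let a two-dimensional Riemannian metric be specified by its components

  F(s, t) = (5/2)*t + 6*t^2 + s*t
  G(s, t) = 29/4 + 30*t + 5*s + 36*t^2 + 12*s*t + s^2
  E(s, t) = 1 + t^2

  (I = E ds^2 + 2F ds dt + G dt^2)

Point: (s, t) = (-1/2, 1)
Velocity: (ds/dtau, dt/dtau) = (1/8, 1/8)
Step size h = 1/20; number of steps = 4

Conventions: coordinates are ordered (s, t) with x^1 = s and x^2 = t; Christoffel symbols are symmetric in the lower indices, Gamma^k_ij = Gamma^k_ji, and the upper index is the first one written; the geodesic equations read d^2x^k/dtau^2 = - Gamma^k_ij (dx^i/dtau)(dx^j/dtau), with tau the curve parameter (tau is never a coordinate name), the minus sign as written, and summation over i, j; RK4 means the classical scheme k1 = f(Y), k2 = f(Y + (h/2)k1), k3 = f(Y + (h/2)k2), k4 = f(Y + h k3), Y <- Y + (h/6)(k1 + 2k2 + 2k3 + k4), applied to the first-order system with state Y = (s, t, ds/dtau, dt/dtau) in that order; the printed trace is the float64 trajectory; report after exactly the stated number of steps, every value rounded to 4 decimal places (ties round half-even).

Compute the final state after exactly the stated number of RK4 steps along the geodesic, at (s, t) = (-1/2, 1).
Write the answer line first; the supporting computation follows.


Answer: s = -0.4750, t = 1.0247, ds/dtau = 0.1246, dt/dtau = 0.1221

f(Y) = (ds/dtau, dt/dtau, -Gamma^s_ij Y'^i Y'^j, -Gamma^t_ij Y'^i Y'^j) with the Gammas evaluated at the stage position; h = 0.050000; intermediate values shown to 6 dp
step 0: s = -0.5000, t = 1.0000, ds/dtau = 0.1250, dt/dtau = 0.1250
step 1:
  k1: at (s, t) = (-0.500000, 1.000000), (ds/dtau, dt/dtau) = (0.125000, 0.125000); Gamma_sss = 0.000000, Gamma_sst = 0.015152, Gamma_stt = 0.090909, Gamma_tss = 0.000000, Gamma_tst = 0.121212, Gamma_ttt = 0.727273; k1 = (0.125000, 0.125000, -0.001894, -0.015152)
  k2: at (s, t) = (-0.496875, 1.003125), (ds/dtau, dt/dtau) = (0.124953, 0.124621); Gamma_sss = 0.000000, Gamma_sst = 0.015117, Gamma_stt = 0.090703, Gamma_tss = 0.000000, Gamma_tst = 0.120890, Gamma_ttt = 0.725341; k2 = (0.124953, 0.124621, -0.001879, -0.015030)
  k3: at (s, t) = (-0.496876, 1.003116), (ds/dtau, dt/dtau) = (0.124953, 0.124624); Gamma_sss = 0.000000, Gamma_sst = 0.015117, Gamma_stt = 0.090703, Gamma_tss = 0.000000, Gamma_tst = 0.120891, Gamma_ttt = 0.725346; k3 = (0.124953, 0.124624, -0.001880, -0.015031)
  k4: at (s, t) = (-0.493752, 1.006231), (ds/dtau, dt/dtau) = (0.124906, 0.124248); Gamma_sss = 0.000000, Gamma_sst = 0.015083, Gamma_stt = 0.090499, Gamma_tss = 0.000000, Gamma_tst = 0.120572, Gamma_ttt = 0.723429; k4 = (0.124906, 0.124248, -0.001865, -0.014910)
  Y <- Y + (h/6)(k1 + 2k2 + 2k3 + k4): s = -0.4938, t = 1.0062, ds/dtau = 0.1249, dt/dtau = 0.1242
step 2:
  k1: at (s, t) = (-0.493752, 1.006231), (ds/dtau, dt/dtau) = (0.124906, 0.124248); Gamma_sss = 0.000000, Gamma_sst = 0.015083, Gamma_stt = 0.090499, Gamma_tss = 0.000000, Gamma_tst = 0.120572, Gamma_ttt = 0.723429; k1 = (0.124906, 0.124248, -0.001865, -0.014910)
  k2: at (s, t) = (-0.490630, 1.009337), (ds/dtau, dt/dtau) = (0.124859, 0.123876); Gamma_sss = 0.000000, Gamma_sst = 0.015049, Gamma_stt = 0.090295, Gamma_tss = 0.000000, Gamma_tst = 0.120255, Gamma_ttt = 0.721527; k2 = (0.124859, 0.123876, -0.001851, -0.014792)
  k3: at (s, t) = (-0.490631, 1.009328), (ds/dtau, dt/dtau) = (0.124860, 0.123879); Gamma_sss = 0.000000, Gamma_sst = 0.015049, Gamma_stt = 0.090295, Gamma_tss = 0.000000, Gamma_tst = 0.120255, Gamma_ttt = 0.721532; k3 = (0.124860, 0.123879, -0.001851, -0.014793)
  k4: at (s, t) = (-0.487509, 1.012425), (ds/dtau, dt/dtau) = (0.124813, 0.123509); Gamma_sss = 0.000000, Gamma_sst = 0.015016, Gamma_stt = 0.090093, Gamma_tss = 0.000000, Gamma_tst = 0.119941, Gamma_ttt = 0.719645; k4 = (0.124813, 0.123509, -0.001837, -0.014676)
  Y <- Y + (h/6)(k1 + 2k2 + 2k3 + k4): s = -0.4875, t = 1.0124, ds/dtau = 0.1248, dt/dtau = 0.1235
step 3:
  k1: at (s, t) = (-0.487509, 1.012425), (ds/dtau, dt/dtau) = (0.124813, 0.123509); Gamma_sss = 0.000000, Gamma_sst = 0.015016, Gamma_stt = 0.090093, Gamma_tss = 0.000000, Gamma_tst = 0.119941, Gamma_ttt = 0.719645; k1 = (0.124813, 0.123509, -0.001837, -0.014676)
  k2: at (s, t) = (-0.484389, 1.015513), (ds/dtau, dt/dtau) = (0.124768, 0.123142); Gamma_sss = 0.000000, Gamma_sst = 0.014982, Gamma_stt = 0.089892, Gamma_tss = 0.000000, Gamma_tst = 0.119629, Gamma_ttt = 0.717773; k2 = (0.124768, 0.123142, -0.001823, -0.014560)
  k3: at (s, t) = (-0.484390, 1.015504), (ds/dtau, dt/dtau) = (0.124768, 0.123145); Gamma_sss = 0.000000, Gamma_sst = 0.014982, Gamma_stt = 0.089893, Gamma_tss = 0.000000, Gamma_tst = 0.119630, Gamma_ttt = 0.717778; k3 = (0.124768, 0.123145, -0.001824, -0.014561)
  k4: at (s, t) = (-0.481271, 1.018582), (ds/dtau, dt/dtau) = (0.124722, 0.122781); Gamma_sss = 0.000000, Gamma_sst = 0.014949, Gamma_stt = 0.089693, Gamma_tss = 0.000000, Gamma_tst = 0.119320, Gamma_ttt = 0.715919; k4 = (0.124722, 0.122781, -0.001810, -0.014447)
  Y <- Y + (h/6)(k1 + 2k2 + 2k3 + k4): s = -0.4813, t = 1.0186, ds/dtau = 0.1247, dt/dtau = 0.1228
step 4:
  k1: at (s, t) = (-0.481271, 1.018582), (ds/dtau, dt/dtau) = (0.124722, 0.122781); Gamma_sss = 0.000000, Gamma_sst = 0.014949, Gamma_stt = 0.089693, Gamma_tss = 0.000000, Gamma_tst = 0.119320, Gamma_ttt = 0.715919; k1 = (0.124722, 0.122781, -0.001810, -0.014447)
  k2: at (s, t) = (-0.478153, 1.021652), (ds/dtau, dt/dtau) = (0.124677, 0.122420); Gamma_sss = 0.000000, Gamma_sst = 0.014916, Gamma_stt = 0.089494, Gamma_tss = 0.000000, Gamma_tst = 0.119013, Gamma_ttt = 0.714075; k2 = (0.124677, 0.122420, -0.001797, -0.014334)
  k3: at (s, t) = (-0.478154, 1.021643), (ds/dtau, dt/dtau) = (0.124677, 0.122422); Gamma_sss = 0.000000, Gamma_sst = 0.014916, Gamma_stt = 0.089495, Gamma_tss = 0.000000, Gamma_tst = 0.119013, Gamma_ttt = 0.714080; k3 = (0.124677, 0.122422, -0.001797, -0.014335)
  k4: at (s, t) = (-0.475037, 1.024703), (ds/dtau, dt/dtau) = (0.124632, 0.122064); Gamma_sss = 0.000000, Gamma_sst = 0.014883, Gamma_stt = 0.089298, Gamma_tss = 0.000000, Gamma_tst = 0.118708, Gamma_ttt = 0.712250; k4 = (0.124632, 0.122064, -0.001783, -0.014224)
  Y <- Y + (h/6)(k1 + 2k2 + 2k3 + k4): s = -0.4750, t = 1.0247, ds/dtau = 0.1246, dt/dtau = 0.1221


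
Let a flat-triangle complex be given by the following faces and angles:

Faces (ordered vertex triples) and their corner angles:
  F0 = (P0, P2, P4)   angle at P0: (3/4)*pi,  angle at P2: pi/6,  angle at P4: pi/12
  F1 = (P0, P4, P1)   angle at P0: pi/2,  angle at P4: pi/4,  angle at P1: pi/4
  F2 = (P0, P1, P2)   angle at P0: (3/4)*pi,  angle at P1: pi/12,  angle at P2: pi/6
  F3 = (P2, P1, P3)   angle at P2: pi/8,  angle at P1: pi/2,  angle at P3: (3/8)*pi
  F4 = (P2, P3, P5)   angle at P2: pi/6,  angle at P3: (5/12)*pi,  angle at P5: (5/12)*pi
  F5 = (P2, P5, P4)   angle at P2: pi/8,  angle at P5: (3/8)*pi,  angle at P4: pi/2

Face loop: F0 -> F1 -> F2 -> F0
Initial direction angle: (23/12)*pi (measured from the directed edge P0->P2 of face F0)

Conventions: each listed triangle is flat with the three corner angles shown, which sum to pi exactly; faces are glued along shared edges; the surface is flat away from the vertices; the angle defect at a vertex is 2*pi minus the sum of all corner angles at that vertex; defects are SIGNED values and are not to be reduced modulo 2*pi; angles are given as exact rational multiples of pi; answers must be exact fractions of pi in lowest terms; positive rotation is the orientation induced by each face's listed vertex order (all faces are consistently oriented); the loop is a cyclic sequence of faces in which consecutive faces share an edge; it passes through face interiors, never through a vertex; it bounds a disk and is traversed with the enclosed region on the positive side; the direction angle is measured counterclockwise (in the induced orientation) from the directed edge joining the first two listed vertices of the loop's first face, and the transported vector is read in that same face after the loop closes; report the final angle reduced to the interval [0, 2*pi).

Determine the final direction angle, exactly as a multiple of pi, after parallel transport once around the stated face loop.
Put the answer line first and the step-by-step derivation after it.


Answer: final direction angle = (23/12)*pi

enclosed vertex P0: corner angles sum to 2*pi, defect = 2*pi - 2*pi = 0
summing the enclosed defects onto the initial angle, mod 2*pi in the induced orientation:
final angle = (23/12)*pi + 0 = (23/12)*pi (mod 2*pi)


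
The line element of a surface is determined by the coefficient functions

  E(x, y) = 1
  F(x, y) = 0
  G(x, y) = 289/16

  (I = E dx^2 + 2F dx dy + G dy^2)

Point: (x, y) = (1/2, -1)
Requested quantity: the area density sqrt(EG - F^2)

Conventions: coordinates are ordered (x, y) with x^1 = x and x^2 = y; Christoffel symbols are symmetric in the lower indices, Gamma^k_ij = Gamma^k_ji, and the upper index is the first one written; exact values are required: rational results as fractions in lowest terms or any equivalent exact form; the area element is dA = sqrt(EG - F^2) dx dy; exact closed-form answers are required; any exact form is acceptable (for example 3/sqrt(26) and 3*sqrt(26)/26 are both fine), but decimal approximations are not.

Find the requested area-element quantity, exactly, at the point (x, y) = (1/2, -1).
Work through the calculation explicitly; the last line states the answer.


E = 1, F = 0, G = 289/16; EG - F^2 = 289/16

Answer: sqrt(EG - F^2) = 17/4


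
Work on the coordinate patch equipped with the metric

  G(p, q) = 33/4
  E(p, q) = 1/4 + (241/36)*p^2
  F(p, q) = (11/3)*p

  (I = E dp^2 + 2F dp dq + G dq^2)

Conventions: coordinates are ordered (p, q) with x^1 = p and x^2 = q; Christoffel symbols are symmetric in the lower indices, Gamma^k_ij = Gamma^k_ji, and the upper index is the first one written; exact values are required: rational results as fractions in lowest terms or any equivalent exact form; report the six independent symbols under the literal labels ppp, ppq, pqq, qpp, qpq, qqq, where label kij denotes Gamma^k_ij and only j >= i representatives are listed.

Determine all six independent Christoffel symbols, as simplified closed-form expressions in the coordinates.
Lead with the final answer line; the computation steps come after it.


Answer: Gamma_ppp = 547*p/(547*p^2 + 27), Gamma_ppq = 0, Gamma_pqq = 0, Gamma_qpp = 12/(547*p^2 + 27), Gamma_qpq = 0, Gamma_qqq = 0

E = 1/4 + (241/36)*p^2; F = (11/3)*p; G = 33/4
Gamma^k_ij = (1/2) g^{kl} (d_i g_jl + d_j g_il - d_l g_ij), with g^inv = (1/(EG-F^2)) [[G, -F], [-F, E]]
first partials: E_p = (241/18)*p, E_q = 0, F_p = 11/3, F_q = 0, G_p = 0, G_q = 0
D = EG - F^2 = 33/16 + (6017/144)*p^2
expanded: Gamma^p_pp = (G E_p - 2F F_p + F E_q)/(2D), Gamma^p_pq = (G E_q - F G_p)/(2D), Gamma^p_qq = (2G F_q - G G_p - F G_q)/(2D), Gamma^q_pp = (2E F_p - E E_q - F E_p)/(2D), Gamma^q_pq = (E G_p - F E_q)/(2D), Gamma^q_qq = (E G_q - 2F F_q + F G_p)/(2D); substitute and cancel common factors


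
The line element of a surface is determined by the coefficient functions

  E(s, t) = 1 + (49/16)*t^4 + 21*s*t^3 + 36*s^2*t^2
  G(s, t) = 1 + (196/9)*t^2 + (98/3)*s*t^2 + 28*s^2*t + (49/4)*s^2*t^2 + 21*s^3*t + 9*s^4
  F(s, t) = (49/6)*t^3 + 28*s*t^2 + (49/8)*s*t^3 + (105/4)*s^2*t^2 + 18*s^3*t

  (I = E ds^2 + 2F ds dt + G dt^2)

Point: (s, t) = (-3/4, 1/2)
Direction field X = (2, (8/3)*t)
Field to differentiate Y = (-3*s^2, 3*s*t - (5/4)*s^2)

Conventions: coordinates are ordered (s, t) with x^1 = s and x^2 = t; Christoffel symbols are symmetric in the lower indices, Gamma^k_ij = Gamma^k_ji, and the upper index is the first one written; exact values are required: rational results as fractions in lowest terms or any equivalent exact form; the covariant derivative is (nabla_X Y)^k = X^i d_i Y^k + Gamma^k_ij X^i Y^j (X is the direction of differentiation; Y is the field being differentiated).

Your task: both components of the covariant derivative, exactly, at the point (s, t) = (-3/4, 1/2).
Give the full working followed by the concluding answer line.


E = 1097/256, F = -1885/384, G = 4801/576 at the point
E_s = -87/8, E_t = 319/32, F_s = 839/64, F_t = -1427/128, G_s = -715/48, G_t = 3185/288
EG - F^2 = 26773/2304;  g^inv = (2304/26773) * [[4801/576, 1885/384], [1885/384, 1097/256]]
first-kind symbols [ij,l] = (1/2)(d_i g_jl + d_j g_il - d_l g_ij): [ss,s] = E_s/2 = -87/16, [ss,t] = F_s - E_t/2 = 65/8, [st,s] = E_t/2 = 319/64, [st,t] = G_s/2 = -715/96, [tt,s] = F_t - G_s/2 = -1421/384, [tt,t] = G_t/2 = 3185/576
Gamma^s_ij = (G*[ij,s] - F*[ij,t])/(EG - F^2), Gamma^t_ij = (E*[ij,t] - F*[ij,s])/(EG - F^2)
Gamma_sss = -12528/26773, Gamma_sst = 11484/26773, Gamma_stt = -8526/26773, Gamma_tss = 18720/26773, Gamma_tst = -17160/26773, Gamma_ttt = 12740/26773
X = (2, 4/3), Y = (-27/16, -117/64) at the point

Answer: (nabla_X Y)^s = 944775/107092, (nabla_X Y)^t = 430065/107092


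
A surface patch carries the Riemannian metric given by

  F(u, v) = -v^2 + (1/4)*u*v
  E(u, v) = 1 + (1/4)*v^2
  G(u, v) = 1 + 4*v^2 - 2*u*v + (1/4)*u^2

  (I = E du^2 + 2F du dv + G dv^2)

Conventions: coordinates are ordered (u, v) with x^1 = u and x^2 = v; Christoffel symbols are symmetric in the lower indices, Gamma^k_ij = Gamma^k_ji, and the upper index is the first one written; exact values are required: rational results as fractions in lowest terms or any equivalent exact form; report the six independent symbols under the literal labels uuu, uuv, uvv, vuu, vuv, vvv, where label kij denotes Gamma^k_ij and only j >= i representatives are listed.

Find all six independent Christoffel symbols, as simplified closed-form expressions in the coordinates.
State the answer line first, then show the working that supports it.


Answer: Gamma_uuu = 0, Gamma_uuv = v/(u^2 - 8*u*v + 17*v^2 + 4), Gamma_uvv = -4*v/(u^2 - 8*u*v + 17*v^2 + 4), Gamma_vuu = 0, Gamma_vuv = (u - 4*v)/(u^2 - 8*u*v + 17*v^2 + 4), Gamma_vvv = (-4*u + 16*v)/(u^2 - 8*u*v + 17*v^2 + 4)

E = 1 + (1/4)*v^2; F = -v^2 + (1/4)*u*v; G = 1 + 4*v^2 - 2*u*v + (1/4)*u^2
Gamma^k_ij = (1/2) g^{kl} (d_i g_jl + d_j g_il - d_l g_ij), with g^inv = (1/(EG-F^2)) [[G, -F], [-F, E]]
first partials: E_u = 0, E_v = (1/2)*v, F_u = (1/4)*v, F_v = -2*v + (1/4)*u, G_u = -2*v + (1/2)*u, G_v = 8*v - 2*u
D = EG - F^2 = 1 + (17/4)*v^2 - 2*u*v + (1/4)*u^2
expanded: Gamma^u_uu = (G E_u - 2F F_u + F E_v)/(2D), Gamma^u_uv = (G E_v - F G_u)/(2D), Gamma^u_vv = (2G F_v - G G_u - F G_v)/(2D), Gamma^v_uu = (2E F_u - E E_v - F E_u)/(2D), Gamma^v_uv = (E G_u - F E_v)/(2D), Gamma^v_vv = (E G_v - 2F F_v + F G_u)/(2D); substitute and cancel common factors


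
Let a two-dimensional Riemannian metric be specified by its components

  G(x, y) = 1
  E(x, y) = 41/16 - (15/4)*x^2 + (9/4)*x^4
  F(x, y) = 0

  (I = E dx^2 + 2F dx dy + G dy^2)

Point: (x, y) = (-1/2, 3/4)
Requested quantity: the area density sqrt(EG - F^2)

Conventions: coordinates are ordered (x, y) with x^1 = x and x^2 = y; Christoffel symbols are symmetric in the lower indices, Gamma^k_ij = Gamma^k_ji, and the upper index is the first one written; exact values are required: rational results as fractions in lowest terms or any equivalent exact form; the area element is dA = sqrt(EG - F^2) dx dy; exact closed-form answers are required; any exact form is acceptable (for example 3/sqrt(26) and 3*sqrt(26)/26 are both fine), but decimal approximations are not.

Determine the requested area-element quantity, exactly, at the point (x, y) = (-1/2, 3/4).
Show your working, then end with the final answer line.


E = 113/64, F = 0, G = 1; EG - F^2 = 113/64

Answer: sqrt(EG - F^2) = sqrt(113)/8


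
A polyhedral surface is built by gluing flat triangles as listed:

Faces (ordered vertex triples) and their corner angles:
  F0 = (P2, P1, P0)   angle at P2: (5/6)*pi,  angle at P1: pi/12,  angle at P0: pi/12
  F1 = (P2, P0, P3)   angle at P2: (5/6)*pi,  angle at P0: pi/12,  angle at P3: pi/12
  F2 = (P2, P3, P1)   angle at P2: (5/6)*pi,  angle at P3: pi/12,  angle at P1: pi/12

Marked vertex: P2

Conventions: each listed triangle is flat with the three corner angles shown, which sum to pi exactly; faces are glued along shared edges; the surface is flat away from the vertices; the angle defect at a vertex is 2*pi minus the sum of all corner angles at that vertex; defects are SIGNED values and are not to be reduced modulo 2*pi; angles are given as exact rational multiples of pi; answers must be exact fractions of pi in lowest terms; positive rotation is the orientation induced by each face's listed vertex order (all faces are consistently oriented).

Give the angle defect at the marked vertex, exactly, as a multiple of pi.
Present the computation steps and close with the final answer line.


Sum of corner angles at P2: (5/2)*pi
defect = 2*pi - (5/2)*pi

Answer: defect(P2) = -pi/2


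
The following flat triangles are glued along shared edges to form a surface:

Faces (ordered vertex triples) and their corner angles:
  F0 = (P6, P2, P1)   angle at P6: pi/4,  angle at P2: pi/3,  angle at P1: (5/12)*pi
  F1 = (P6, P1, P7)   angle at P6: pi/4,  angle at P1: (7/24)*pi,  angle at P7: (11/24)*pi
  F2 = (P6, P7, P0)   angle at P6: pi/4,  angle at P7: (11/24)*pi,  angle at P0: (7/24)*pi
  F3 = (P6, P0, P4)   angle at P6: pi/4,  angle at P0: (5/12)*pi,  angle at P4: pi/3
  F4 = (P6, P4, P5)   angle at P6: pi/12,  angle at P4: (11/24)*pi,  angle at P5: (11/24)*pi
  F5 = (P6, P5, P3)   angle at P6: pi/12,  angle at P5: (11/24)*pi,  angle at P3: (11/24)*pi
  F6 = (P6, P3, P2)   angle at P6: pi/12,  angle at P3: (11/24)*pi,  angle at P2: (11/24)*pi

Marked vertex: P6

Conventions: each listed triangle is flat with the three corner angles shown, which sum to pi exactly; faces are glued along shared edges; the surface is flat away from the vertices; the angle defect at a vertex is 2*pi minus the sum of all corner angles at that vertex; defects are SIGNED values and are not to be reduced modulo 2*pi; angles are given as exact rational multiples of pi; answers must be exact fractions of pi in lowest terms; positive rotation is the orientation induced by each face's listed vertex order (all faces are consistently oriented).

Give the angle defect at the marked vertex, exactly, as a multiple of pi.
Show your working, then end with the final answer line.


Sum of corner angles at P6: (5/4)*pi
defect = 2*pi - (5/4)*pi

Answer: defect(P6) = (3/4)*pi


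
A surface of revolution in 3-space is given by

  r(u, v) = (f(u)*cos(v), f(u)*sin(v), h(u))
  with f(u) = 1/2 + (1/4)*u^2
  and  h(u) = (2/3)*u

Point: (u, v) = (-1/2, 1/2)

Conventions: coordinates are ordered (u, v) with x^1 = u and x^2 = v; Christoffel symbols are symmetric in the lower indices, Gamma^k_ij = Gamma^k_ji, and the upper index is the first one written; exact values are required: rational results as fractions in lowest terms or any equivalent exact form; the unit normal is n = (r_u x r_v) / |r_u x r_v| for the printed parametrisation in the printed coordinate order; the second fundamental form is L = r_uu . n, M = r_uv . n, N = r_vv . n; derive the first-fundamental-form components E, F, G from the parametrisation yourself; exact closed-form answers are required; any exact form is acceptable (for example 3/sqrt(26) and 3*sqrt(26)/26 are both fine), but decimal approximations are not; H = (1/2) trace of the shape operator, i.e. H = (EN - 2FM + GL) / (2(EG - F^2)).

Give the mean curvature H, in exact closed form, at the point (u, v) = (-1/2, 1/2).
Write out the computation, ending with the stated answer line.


f = 9/16, f' = -1/4, f'' = 1/2, h' = 2/3, h'' = 0
E = 73/144, F = 0, G = 81/256; answer radicand W^2 = 73/144
unnormalised second-form numerators: l = -1/3, m = 0, n = 3/8; L = l/sqrt(73/144), and similarly M = m/sqrt(W^2), N = n/sqrt(W^2)
H = (E*n - 2*F*m + G*l) / (2*(EG - F^2)*sqrt(W^2)); E*n - 2*F*m + G*l = 65/768, EG - F^2 = 657/4096, so H = (520/1971)/sqrt(73/144)

Answer: H = 2080*sqrt(73)/47961


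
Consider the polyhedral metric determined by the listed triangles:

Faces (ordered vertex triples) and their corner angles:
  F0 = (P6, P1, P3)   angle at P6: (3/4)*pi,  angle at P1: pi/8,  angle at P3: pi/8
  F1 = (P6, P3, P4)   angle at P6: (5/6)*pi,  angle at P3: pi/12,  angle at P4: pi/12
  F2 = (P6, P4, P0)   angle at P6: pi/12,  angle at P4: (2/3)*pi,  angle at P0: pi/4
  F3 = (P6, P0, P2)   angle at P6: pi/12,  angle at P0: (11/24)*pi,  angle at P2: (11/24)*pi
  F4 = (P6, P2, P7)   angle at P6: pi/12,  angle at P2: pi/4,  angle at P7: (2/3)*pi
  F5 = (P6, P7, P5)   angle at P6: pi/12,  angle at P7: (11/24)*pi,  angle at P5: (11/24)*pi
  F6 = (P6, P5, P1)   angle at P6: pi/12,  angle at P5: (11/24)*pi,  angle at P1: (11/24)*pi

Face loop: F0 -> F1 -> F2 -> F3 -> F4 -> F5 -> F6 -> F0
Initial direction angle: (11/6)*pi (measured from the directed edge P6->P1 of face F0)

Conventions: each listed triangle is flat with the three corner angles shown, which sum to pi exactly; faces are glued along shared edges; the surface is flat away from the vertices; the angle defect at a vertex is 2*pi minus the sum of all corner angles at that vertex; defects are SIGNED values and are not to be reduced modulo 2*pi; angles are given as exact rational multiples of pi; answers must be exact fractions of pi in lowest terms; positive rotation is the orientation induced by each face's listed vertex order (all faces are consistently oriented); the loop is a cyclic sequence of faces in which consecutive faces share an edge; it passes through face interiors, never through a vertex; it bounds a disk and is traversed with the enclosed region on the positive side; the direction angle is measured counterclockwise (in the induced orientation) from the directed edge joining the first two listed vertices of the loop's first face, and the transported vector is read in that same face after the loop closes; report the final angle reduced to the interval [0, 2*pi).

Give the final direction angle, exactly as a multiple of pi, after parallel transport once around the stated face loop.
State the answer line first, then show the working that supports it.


Answer: final direction angle = (11/6)*pi

enclosed vertex P6: corner angles sum to 2*pi, defect = 2*pi - 2*pi = 0
by Gauss-Bonnet the loop rotates the vector by the enclosed defect sum (positive orientation, mod 2*pi)
final angle = (11/6)*pi + 0 = (11/6)*pi (mod 2*pi)


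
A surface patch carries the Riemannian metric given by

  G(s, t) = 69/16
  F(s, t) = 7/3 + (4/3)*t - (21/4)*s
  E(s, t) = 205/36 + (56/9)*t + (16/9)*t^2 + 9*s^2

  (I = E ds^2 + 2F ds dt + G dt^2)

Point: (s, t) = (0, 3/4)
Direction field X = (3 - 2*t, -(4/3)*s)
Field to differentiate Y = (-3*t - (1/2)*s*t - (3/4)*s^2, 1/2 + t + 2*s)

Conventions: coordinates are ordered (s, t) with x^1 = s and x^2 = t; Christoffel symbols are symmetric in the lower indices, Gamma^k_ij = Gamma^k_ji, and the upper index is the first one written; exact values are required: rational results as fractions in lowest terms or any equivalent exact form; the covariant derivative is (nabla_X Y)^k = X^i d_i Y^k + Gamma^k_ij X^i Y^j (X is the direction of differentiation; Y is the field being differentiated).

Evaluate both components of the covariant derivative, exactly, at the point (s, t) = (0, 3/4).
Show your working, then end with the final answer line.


E = 409/36, F = 10/3, G = 69/16 at the point
E_s = 0, E_t = 80/9, F_s = -21/4, F_t = 4/3, G_s = 0, G_t = 0
EG - F^2 = 21821/576;  g^inv = (576/21821) * [[69/16, -10/3], [-10/3, 409/36]]
first-kind symbols [ij,l] = (1/2)(d_i g_jl + d_j g_il - d_l g_ij): [ss,s] = E_s/2 = 0, [ss,t] = F_s - E_t/2 = -349/36, [st,s] = E_t/2 = 40/9, [st,t] = G_s/2 = 0, [tt,s] = F_t - G_s/2 = 4/3, [tt,t] = G_t/2 = 0
Gamma^s_ij = (G*[ij,s] - F*[ij,t])/(EG - F^2), Gamma^t_ij = (E*[ij,t] - F*[ij,s])/(EG - F^2)
Gamma_sss = 55840/65463, Gamma_sst = 11040/21821, Gamma_stt = 3312/21821, Gamma_tss = -570964/196389, Gamma_tst = -25600/65463, Gamma_ttt = -2560/21821
X = (3/2, 0), Y = (-9/4, 5/4) at the point

Answer: (nabla_X Y)^s = -870309/349136, (nabla_X Y)^t = 527149/43642


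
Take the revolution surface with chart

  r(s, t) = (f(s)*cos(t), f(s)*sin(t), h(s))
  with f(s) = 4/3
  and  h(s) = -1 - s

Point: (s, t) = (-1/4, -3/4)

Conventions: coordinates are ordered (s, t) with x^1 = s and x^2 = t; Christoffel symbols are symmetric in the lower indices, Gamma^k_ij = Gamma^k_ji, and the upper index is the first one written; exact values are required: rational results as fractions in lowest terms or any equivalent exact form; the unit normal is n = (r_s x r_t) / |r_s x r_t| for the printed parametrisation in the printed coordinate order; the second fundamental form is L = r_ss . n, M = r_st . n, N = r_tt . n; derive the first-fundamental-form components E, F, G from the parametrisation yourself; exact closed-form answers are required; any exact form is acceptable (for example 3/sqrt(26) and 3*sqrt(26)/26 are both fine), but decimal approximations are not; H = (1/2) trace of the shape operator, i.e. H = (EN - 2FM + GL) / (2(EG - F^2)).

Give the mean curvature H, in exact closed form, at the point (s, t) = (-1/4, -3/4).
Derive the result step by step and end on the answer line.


f = 4/3, f' = 0, f'' = 0, h' = -1, h'' = 0
E = 1, F = 0, G = 16/9; answer radicand W^2 = 1
unnormalised second-form numerators: l = 0, m = 0, n = -4/3; L = l/sqrt(1), and similarly M = m/sqrt(W^2), N = n/sqrt(W^2)
H = (E*n - 2*F*m + G*l) / (2*(EG - F^2)*sqrt(W^2)); E*n - 2*F*m + G*l = -4/3, EG - F^2 = 16/9, so H = (-3/8)/sqrt(1)

Answer: H = -3/8


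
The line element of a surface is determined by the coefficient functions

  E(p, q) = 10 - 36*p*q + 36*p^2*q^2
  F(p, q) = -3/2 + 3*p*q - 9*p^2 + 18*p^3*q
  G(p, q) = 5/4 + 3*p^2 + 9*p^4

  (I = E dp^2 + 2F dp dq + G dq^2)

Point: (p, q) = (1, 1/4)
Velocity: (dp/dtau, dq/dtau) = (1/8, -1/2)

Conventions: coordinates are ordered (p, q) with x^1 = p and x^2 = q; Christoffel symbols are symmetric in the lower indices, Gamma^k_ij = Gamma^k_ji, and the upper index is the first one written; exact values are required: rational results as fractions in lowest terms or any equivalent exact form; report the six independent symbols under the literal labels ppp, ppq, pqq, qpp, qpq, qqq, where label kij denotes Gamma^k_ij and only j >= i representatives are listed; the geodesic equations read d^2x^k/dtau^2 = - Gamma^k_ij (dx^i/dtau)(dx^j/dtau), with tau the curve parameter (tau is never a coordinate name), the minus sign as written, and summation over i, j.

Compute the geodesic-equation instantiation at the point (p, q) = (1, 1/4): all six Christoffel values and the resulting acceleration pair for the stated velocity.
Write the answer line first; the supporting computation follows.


Answer: Gamma_ppp = -9/62, Gamma_ppq = -18/31, Gamma_pqq = 0, Gamma_qpp = 21/62, Gamma_qpq = 42/31, Gamma_qqq = 0; accelerations (d^2p/dtau^2, d^2q/dtau^2) = (-9/128, 21/128)

E = 13/4, F = -21/4, G = 53/4 at the point
E_p = -9/2, E_q = -18, F_p = -15/4, F_q = 21, G_p = 42, G_q = 0
EG - F^2 = 31/2;  g^inv = (2/31) * [[53/4, 21/4], [21/4, 13/4]]
first-kind symbols [ij,l] = (1/2)(d_i g_jl + d_j g_il - d_l g_ij): [pp,p] = E_p/2 = -9/4, [pp,q] = F_p - E_q/2 = 21/4, [pq,p] = E_q/2 = -9, [pq,q] = G_p/2 = 21, [qq,p] = F_q - G_p/2 = 0, [qq,q] = G_q/2 = 0
Gamma^p_ij = (G*[ij,p] - F*[ij,q])/(EG - F^2), Gamma^q_ij = (E*[ij,q] - F*[ij,p])/(EG - F^2)
Gamma_ppp = -9/62, Gamma_ppq = -18/31, Gamma_pqq = 0, Gamma_qpp = 21/62, Gamma_qpq = 42/31, Gamma_qqq = 0
d^2p/dtau^2 = -(Gamma_ppp*(1/8)^2 + 2*Gamma_ppq*(1/8)*(-1/2) + Gamma_pqq*(-1/2)^2) = -9/128
d^2q/dtau^2 = -(Gamma_qpp*(1/8)^2 + 2*Gamma_qpq*(1/8)*(-1/2) + Gamma_qqq*(-1/2)^2) = 21/128


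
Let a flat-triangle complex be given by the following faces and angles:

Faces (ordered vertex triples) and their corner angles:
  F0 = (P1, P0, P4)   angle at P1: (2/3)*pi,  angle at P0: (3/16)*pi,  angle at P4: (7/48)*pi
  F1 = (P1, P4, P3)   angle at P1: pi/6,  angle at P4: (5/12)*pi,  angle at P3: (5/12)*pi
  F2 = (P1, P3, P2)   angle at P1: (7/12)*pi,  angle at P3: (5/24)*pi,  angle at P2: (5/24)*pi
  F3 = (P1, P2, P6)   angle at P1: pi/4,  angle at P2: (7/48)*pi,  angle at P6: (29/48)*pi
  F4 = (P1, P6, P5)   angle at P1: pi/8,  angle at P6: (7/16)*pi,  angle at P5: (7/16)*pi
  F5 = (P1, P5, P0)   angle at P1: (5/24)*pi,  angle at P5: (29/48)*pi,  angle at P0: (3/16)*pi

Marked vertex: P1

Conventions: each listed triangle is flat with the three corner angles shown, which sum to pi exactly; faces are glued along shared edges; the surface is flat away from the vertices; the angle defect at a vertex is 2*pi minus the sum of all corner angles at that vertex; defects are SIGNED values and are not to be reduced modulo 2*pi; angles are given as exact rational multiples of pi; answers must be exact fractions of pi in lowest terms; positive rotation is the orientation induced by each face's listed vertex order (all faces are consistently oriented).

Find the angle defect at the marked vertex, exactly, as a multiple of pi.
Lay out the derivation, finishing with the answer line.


Sum of corner angles at P1: 2*pi
defect = 2*pi - 2*pi

Answer: defect(P1) = 0


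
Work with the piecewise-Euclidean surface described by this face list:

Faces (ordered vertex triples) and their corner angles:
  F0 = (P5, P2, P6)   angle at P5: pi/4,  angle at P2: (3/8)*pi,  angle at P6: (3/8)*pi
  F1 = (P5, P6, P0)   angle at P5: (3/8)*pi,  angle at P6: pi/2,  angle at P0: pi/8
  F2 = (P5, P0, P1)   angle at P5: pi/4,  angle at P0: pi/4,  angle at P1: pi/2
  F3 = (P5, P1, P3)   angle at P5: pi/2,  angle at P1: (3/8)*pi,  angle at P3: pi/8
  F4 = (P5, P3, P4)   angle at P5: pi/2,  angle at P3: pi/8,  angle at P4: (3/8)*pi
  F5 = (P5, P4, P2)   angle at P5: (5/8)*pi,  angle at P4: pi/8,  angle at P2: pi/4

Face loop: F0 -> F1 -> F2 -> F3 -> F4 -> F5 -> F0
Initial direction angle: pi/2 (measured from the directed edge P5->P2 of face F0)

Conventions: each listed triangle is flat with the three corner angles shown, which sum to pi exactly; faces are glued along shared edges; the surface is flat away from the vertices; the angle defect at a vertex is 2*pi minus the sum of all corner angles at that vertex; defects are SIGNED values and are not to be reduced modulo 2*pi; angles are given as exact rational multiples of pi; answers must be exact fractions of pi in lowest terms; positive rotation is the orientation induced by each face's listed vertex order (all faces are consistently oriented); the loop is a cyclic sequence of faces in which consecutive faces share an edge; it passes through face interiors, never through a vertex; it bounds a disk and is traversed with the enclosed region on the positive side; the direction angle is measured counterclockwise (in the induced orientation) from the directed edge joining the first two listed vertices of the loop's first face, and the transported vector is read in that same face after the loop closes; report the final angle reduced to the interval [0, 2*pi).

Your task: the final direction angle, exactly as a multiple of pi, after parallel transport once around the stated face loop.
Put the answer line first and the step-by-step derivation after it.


Answer: final direction angle = 0

enclosed vertex P5: corner angles sum to (5/2)*pi, defect = 2*pi - (5/2)*pi = -pi/2
the final direction is the initial angle plus the enclosed defects, taken mod 2*pi in the induced orientation
final angle = pi/2 - pi/2 = 0 (mod 2*pi)


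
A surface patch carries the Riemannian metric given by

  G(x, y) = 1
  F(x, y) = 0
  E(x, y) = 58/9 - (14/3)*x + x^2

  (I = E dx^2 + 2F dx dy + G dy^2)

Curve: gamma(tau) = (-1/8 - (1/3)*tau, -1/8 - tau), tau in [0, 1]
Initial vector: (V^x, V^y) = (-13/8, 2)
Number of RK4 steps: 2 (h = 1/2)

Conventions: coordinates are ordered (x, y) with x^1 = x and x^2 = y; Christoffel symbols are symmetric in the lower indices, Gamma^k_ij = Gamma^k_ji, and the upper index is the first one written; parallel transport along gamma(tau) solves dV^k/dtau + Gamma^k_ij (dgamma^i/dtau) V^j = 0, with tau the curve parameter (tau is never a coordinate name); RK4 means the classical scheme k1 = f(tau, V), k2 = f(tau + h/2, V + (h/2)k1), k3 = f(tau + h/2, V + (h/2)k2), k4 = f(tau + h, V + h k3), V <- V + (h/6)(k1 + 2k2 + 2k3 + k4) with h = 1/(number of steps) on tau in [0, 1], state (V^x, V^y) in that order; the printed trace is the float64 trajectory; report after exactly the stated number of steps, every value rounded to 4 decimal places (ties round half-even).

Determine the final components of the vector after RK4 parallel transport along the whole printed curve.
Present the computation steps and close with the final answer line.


gamma'(tau) = (-1/3, -1); f(tau, V)^k = -Gamma^k_ij(gamma(tau)) gamma'^i(tau) V^j; h = 1/2; intermediate values shown to 6 dp
curve data and Christoffel symbols at the stage parameters:
  tau = 0.000000: gamma = (-0.125000, -0.125000), gamma' = (-0.333333, -1.000000); Gamma_xxx = -0.349026, Gamma_xxy = 0.000000, Gamma_xyy = 0.000000, Gamma_yxx = 0.000000, Gamma_yxy = 0.000000, Gamma_yyy = 0.000000
  tau = 0.250000: gamma = (-0.208333, -0.375000), gamma' = (-0.333333, -1.000000); Gamma_xxx = -0.340703, Gamma_xxy = 0.000000, Gamma_xyy = 0.000000, Gamma_yxx = 0.000000, Gamma_yxy = 0.000000, Gamma_yyy = 0.000000
  tau = 0.500000: gamma = (-0.291667, -0.625000), gamma' = (-0.333333, -1.000000); Gamma_xxx = -0.332673, Gamma_xxy = 0.000000, Gamma_xyy = 0.000000, Gamma_yxx = 0.000000, Gamma_yxy = 0.000000, Gamma_yyy = 0.000000
  tau = 0.750000: gamma = (-0.375000, -0.875000), gamma' = (-0.333333, -1.000000); Gamma_xxx = -0.324932, Gamma_xxy = 0.000000, Gamma_xyy = 0.000000, Gamma_yxx = 0.000000, Gamma_yxy = 0.000000, Gamma_yyy = 0.000000
  tau = 1.000000: gamma = (-0.458333, -1.125000), gamma' = (-0.333333, -1.000000); Gamma_xxx = -0.317473, Gamma_xxy = 0.000000, Gamma_xyy = 0.000000, Gamma_yxx = 0.000000, Gamma_yxy = 0.000000, Gamma_yyy = 0.000000
step 0: V^x = -1.6250, V^y = 2.0000
step 1: k1 = (0.189056, 0.000000), k2 = (0.179180, 0.000000), k3 = (0.179460, 0.000000), k4 = (0.170248, 0.000000); V <- V + (h/6)(k1 + 2k2 + 2k3 + k4): V^x = -1.5353, V^y = 2.0000
step 2: k1 = (0.170249, 0.000000), k2 = (0.161678, 0.000000), k3 = (0.161910, 0.000000), k4 = (0.153903, 0.000000); V <- V + (h/6)(k1 + 2k2 + 2k3 + k4): V^x = -1.4543, V^y = 2.0000

Answer: V^x = -1.4543, V^y = 2.0000


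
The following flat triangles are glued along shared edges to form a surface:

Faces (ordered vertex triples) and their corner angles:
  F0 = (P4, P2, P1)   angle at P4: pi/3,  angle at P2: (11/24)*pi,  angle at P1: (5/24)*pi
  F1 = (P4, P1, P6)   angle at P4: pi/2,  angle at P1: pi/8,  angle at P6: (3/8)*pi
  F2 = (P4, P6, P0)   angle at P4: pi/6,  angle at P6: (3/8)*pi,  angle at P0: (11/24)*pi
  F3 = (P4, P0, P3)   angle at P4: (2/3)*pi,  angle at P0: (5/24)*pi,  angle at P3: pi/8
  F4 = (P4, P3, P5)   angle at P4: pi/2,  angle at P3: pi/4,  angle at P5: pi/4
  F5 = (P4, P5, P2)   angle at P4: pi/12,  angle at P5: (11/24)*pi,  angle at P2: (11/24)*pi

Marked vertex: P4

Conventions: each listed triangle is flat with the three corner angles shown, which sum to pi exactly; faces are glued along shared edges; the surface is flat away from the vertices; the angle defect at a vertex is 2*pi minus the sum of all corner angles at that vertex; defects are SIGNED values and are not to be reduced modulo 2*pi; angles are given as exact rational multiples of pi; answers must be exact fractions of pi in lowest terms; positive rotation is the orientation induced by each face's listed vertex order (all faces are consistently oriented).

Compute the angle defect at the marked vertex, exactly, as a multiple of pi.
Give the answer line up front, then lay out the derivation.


Answer: defect(P4) = -pi/4

Sum of corner angles at P4: (9/4)*pi
defect = 2*pi - (9/4)*pi
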